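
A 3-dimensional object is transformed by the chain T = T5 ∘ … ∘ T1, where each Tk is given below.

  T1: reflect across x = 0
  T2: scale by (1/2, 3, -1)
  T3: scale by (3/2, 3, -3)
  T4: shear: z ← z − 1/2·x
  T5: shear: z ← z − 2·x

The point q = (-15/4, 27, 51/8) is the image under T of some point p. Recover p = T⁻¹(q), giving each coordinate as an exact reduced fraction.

T1 = [-1 0 0 0; 0 1 0 0; 0 0 1 0; 0 0 0 1]
T2·T1 = [-1/2 0 0 0; 0 3 0 0; 0 0 -1 0; 0 0 0 1]
T3·…·T1 = [-3/4 0 0 0; 0 9 0 0; 0 0 3 0; 0 0 0 1]
T4·…·T1 = [-3/4 0 0 0; 0 9 0 0; 3/8 0 3 0; 0 0 0 1]
T5·…·T1 = [-3/4 0 0 0; 0 9 0 0; 15/8 0 3 0; 0 0 0 1]
det M = -81/4; M⁻¹ = [-4/3 0 0 0; 0 1/9 0 0; 5/6 0 1/3 0; 0 0 0 1]
M⁻¹ · (-15/4, 27, 51/8)ᵀ = (5, 3, -1)ᵀ

p = (5, 3, -1)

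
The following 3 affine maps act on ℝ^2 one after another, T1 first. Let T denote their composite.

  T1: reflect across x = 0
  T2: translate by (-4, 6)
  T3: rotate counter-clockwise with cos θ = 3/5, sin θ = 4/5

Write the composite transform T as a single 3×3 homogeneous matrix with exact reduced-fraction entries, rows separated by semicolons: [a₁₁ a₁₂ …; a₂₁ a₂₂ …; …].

T1 = [-1 0 0; 0 1 0; 0 0 1]
T2·T1 = [-1 0 -4; 0 1 6; 0 0 1]
T3·…·T1 = [-3/5 -4/5 -36/5; -4/5 3/5 2/5; 0 0 1]

T = [-3/5 -4/5 -36/5; -4/5 3/5 2/5; 0 0 1]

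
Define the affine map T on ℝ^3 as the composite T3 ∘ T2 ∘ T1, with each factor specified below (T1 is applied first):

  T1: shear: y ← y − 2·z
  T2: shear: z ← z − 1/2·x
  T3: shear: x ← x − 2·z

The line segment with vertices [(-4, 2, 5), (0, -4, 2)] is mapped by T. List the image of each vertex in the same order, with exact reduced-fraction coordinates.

image vertices: (-18, -8, 7), (-4, -8, 2)

T1 shear: y ← y − 2·z: (-4, 2, 5) → (-4, -8, 5); (0, -4, 2) → (0, -8, 2)
T2 shear: z ← z − 1/2·x: (-4, -8, 5) → (-4, -8, 7); (0, -8, 2) → (0, -8, 2)
T3 shear: x ← x − 2·z: (-4, -8, 7) → (-18, -8, 7); (0, -8, 2) → (-4, -8, 2)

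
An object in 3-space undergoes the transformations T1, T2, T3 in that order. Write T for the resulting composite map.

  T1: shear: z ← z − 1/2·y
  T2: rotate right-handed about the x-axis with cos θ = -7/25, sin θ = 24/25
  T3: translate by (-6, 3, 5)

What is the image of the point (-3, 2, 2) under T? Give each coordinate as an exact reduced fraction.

T1 shear: z ← z − 1/2·y: (-3, 2, 2) → (-3, 2, 1)
T2 rotate right-handed about the x-axis with cos θ = -7/25, sin θ = 24/25: (-3, 2, 1) → (-3, -38/25, 41/25)
T3 translate by (-6, 3, 5): (-3, -38/25, 41/25) → (-9, 37/25, 166/25)

T(p) = (-9, 37/25, 166/25)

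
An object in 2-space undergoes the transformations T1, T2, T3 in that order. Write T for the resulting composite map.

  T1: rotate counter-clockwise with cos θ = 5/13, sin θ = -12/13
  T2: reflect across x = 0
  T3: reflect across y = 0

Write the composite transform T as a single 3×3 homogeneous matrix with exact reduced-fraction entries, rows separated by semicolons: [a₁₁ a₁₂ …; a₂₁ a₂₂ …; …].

T = [-5/13 -12/13 0; 12/13 -5/13 0; 0 0 1]

T1 = [5/13 12/13 0; -12/13 5/13 0; 0 0 1]
T2·T1 = [-5/13 -12/13 0; -12/13 5/13 0; 0 0 1]
T3·…·T1 = [-5/13 -12/13 0; 12/13 -5/13 0; 0 0 1]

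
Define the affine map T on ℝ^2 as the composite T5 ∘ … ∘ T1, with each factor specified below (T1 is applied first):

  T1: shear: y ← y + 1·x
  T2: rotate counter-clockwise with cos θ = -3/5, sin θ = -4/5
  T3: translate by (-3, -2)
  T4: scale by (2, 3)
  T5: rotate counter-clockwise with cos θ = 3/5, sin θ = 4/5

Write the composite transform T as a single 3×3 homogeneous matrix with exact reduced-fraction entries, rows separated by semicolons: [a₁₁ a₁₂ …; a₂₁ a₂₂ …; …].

T1 = [1 0 0; 1 1 0; 0 0 1]
T2·T1 = [1/5 4/5 0; -7/5 -3/5 0; 0 0 1]
T3·…·T1 = [1/5 4/5 -3; -7/5 -3/5 -2; 0 0 1]
T4·…·T1 = [2/5 8/5 -6; -21/5 -9/5 -6; 0 0 1]
T5·…·T1 = [18/5 12/5 6/5; -11/5 1/5 -42/5; 0 0 1]

T = [18/5 12/5 6/5; -11/5 1/5 -42/5; 0 0 1]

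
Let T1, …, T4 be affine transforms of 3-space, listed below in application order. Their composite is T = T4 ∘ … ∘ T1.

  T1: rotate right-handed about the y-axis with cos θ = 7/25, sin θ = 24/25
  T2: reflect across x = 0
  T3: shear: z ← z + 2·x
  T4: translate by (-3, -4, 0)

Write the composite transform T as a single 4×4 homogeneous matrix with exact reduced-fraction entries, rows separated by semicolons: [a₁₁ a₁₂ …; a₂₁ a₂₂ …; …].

T1 = [7/25 0 24/25 0; 0 1 0 0; -24/25 0 7/25 0; 0 0 0 1]
T2·T1 = [-7/25 0 -24/25 0; 0 1 0 0; -24/25 0 7/25 0; 0 0 0 1]
T3·…·T1 = [-7/25 0 -24/25 0; 0 1 0 0; -38/25 0 -41/25 0; 0 0 0 1]
T4·…·T1 = [-7/25 0 -24/25 -3; 0 1 0 -4; -38/25 0 -41/25 0; 0 0 0 1]

T = [-7/25 0 -24/25 -3; 0 1 0 -4; -38/25 0 -41/25 0; 0 0 0 1]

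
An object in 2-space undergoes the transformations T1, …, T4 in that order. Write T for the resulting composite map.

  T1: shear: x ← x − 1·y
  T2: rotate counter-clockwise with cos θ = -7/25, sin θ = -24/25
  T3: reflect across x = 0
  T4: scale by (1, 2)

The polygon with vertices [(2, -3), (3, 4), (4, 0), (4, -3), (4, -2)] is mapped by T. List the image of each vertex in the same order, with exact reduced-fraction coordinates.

image vertices: (107/25, -198/25), (-103/25, -8/25), (28/25, -192/25), (121/25, -294/25), (18/5, -52/5)

T1 shear: x ← x − 1·y: (2, -3) → (5, -3); (3, 4) → (-1, 4); (4, 0) → (4, 0); (4, -3) → (7, -3); (4, -2) → (6, -2)
T2 rotate counter-clockwise with cos θ = -7/25, sin θ = -24/25: (5, -3) → (-107/25, -99/25); (-1, 4) → (103/25, -4/25); (4, 0) → (-28/25, -96/25); (7, -3) → (-121/25, -147/25); (6, -2) → (-18/5, -26/5)
T3 reflect across x = 0: (-107/25, -99/25) → (107/25, -99/25); (103/25, -4/25) → (-103/25, -4/25); (-28/25, -96/25) → (28/25, -96/25); (-121/25, -147/25) → (121/25, -147/25); (-18/5, -26/5) → (18/5, -26/5)
T4 scale by (1, 2): (107/25, -99/25) → (107/25, -198/25); (-103/25, -4/25) → (-103/25, -8/25); (28/25, -96/25) → (28/25, -192/25); (121/25, -147/25) → (121/25, -294/25); (18/5, -26/5) → (18/5, -52/5)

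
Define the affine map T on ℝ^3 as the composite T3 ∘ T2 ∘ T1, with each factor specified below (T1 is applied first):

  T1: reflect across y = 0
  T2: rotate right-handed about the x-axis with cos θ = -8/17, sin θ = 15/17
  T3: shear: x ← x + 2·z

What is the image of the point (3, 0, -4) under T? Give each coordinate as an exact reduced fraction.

T1 reflect across y = 0: (3, 0, -4) → (3, 0, -4)
T2 rotate right-handed about the x-axis with cos θ = -8/17, sin θ = 15/17: (3, 0, -4) → (3, 60/17, 32/17)
T3 shear: x ← x + 2·z: (3, 60/17, 32/17) → (115/17, 60/17, 32/17)

T(p) = (115/17, 60/17, 32/17)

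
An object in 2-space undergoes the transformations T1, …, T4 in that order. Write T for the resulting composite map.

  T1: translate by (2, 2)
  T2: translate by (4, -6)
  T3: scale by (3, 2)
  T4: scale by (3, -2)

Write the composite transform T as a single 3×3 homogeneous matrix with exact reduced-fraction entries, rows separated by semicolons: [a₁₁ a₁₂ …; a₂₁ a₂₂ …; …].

T1 = [1 0 2; 0 1 2; 0 0 1]
T2·T1 = [1 0 6; 0 1 -4; 0 0 1]
T3·…·T1 = [3 0 18; 0 2 -8; 0 0 1]
T4·…·T1 = [9 0 54; 0 -4 16; 0 0 1]

T = [9 0 54; 0 -4 16; 0 0 1]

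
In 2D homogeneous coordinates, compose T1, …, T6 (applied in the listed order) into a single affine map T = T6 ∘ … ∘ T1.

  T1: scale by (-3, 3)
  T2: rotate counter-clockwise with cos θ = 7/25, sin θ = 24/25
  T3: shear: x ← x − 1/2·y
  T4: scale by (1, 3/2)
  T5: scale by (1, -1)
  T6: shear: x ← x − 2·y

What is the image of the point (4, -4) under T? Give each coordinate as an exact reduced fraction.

T(p) = (-726/25, 558/25)

T1 scale by (-3, 3): (4, -4) → (-12, -12)
T2 rotate counter-clockwise with cos θ = 7/25, sin θ = 24/25: (-12, -12) → (204/25, -372/25)
T3 shear: x ← x − 1/2·y: (204/25, -372/25) → (78/5, -372/25)
T4 scale by (1, 3/2): (78/5, -372/25) → (78/5, -558/25)
T5 scale by (1, -1): (78/5, -558/25) → (78/5, 558/25)
T6 shear: x ← x − 2·y: (78/5, 558/25) → (-726/25, 558/25)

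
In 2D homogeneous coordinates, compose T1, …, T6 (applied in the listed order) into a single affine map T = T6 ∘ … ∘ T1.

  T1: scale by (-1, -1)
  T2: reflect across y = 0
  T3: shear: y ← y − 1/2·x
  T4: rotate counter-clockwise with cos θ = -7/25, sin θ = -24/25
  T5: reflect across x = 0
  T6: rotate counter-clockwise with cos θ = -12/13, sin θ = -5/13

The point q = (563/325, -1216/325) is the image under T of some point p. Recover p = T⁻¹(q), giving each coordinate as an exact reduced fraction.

T1 = [-1 0 0; 0 -1 0; 0 0 1]
T2·T1 = [-1 0 0; 0 1 0; 0 0 1]
T3·…·T1 = [-1 0 0; 1/2 1 0; 0 0 1]
T4·…·T1 = [19/25 24/25 0; 41/50 -7/25 0; 0 0 1]
T5·…·T1 = [-19/25 -24/25 0; 41/50 -7/25 0; 0 0 1]
T6·…·T1 = [661/650 253/325 0; -151/325 204/325 0; 0 0 1]
det M = 1; M⁻¹ = [204/325 -253/325 0; 151/325 661/650 0; 0 0 1]
M⁻¹ · (563/325, -1216/325)ᵀ = (4, -3)ᵀ

p = (4, -3)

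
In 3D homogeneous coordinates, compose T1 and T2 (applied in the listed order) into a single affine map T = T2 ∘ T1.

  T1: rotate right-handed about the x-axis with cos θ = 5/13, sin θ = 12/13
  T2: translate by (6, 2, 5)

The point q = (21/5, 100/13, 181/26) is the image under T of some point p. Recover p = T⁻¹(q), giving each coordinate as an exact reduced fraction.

p = (-9/5, 4, -9/2)

T1 = [1 0 0 0; 0 5/13 -12/13 0; 0 12/13 5/13 0; 0 0 0 1]
T2·T1 = [1 0 0 6; 0 5/13 -12/13 2; 0 12/13 5/13 5; 0 0 0 1]
det M = 1; M⁻¹ = [1 0 0 -6; 0 5/13 12/13 -70/13; 0 -12/13 5/13 -1/13; 0 0 0 1]
M⁻¹ · (21/5, 100/13, 181/26)ᵀ = (-9/5, 4, -9/2)ᵀ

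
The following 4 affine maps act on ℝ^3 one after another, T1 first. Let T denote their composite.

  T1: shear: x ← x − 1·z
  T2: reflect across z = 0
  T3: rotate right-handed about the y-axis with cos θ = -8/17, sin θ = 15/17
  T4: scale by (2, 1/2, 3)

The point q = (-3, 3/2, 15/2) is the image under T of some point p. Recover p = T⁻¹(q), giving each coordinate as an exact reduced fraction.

T1 = [1 0 -1 0; 0 1 0 0; 0 0 1 0; 0 0 0 1]
T2·T1 = [1 0 -1 0; 0 1 0 0; 0 0 -1 0; 0 0 0 1]
T3·…·T1 = [-8/17 0 -7/17 0; 0 1 0 0; -15/17 0 23/17 0; 0 0 0 1]
T4·…·T1 = [-16/17 0 -14/17 0; 0 1/2 0 0; -45/17 0 69/17 0; 0 0 0 1]
det M = -3; M⁻¹ = [-23/34 0 -7/51 0; 0 2 0 0; -15/34 0 8/51 0; 0 0 0 1]
M⁻¹ · (-3, 3/2, 15/2)ᵀ = (1, 3, 5/2)ᵀ

p = (1, 3, 5/2)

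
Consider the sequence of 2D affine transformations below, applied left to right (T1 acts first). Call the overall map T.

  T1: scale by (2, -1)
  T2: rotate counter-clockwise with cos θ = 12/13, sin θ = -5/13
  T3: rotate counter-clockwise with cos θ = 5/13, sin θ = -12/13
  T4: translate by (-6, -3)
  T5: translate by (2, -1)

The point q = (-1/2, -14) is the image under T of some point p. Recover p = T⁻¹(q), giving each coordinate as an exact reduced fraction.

p = (5, -7/2)

T1 = [2 0 0; 0 -1 0; 0 0 1]
T2·T1 = [24/13 -5/13 0; -10/13 -12/13 0; 0 0 1]
T3·…·T1 = [0 -1 0; -2 0 0; 0 0 1]
T4·…·T1 = [0 -1 -6; -2 0 -3; 0 0 1]
T5·…·T1 = [0 -1 -4; -2 0 -4; 0 0 1]
det M = -2; M⁻¹ = [0 -1/2 -2; -1 0 -4; 0 0 1]
M⁻¹ · (-1/2, -14)ᵀ = (5, -7/2)ᵀ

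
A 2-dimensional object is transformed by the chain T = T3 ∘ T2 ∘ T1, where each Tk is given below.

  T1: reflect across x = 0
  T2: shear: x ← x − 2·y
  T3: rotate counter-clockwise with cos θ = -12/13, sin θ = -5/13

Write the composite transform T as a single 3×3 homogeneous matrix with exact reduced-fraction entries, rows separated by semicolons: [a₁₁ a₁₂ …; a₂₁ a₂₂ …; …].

T1 = [-1 0 0; 0 1 0; 0 0 1]
T2·T1 = [-1 -2 0; 0 1 0; 0 0 1]
T3·…·T1 = [12/13 29/13 0; 5/13 -2/13 0; 0 0 1]

T = [12/13 29/13 0; 5/13 -2/13 0; 0 0 1]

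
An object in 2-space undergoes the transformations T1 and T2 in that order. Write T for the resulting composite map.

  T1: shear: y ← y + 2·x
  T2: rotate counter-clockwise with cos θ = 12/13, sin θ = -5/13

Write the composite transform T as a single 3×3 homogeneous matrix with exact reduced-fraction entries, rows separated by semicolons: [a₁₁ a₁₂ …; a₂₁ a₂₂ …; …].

T = [22/13 5/13 0; 19/13 12/13 0; 0 0 1]

T1 = [1 0 0; 2 1 0; 0 0 1]
T2·T1 = [22/13 5/13 0; 19/13 12/13 0; 0 0 1]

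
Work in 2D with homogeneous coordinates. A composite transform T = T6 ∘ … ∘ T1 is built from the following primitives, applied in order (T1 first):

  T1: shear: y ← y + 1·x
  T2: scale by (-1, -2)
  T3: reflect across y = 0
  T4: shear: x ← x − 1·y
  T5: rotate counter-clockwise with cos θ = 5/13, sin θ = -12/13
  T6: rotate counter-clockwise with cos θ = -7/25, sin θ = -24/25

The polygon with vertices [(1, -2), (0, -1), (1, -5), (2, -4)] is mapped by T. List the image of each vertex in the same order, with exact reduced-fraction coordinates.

T1 shear: y ← y + 1·x: (1, -2) → (1, -1); (0, -1) → (0, -1); (1, -5) → (1, -4); (2, -4) → (2, -2)
T2 scale by (-1, -2): (1, -1) → (-1, 2); (0, -1) → (0, 2); (1, -4) → (-1, 8); (2, -2) → (-2, 4)
T3 reflect across y = 0: (-1, 2) → (-1, -2); (0, 2) → (0, -2); (-1, 8) → (-1, -8); (-2, 4) → (-2, -4)
T4 shear: x ← x − 1·y: (-1, -2) → (1, -2); (0, -2) → (2, -2); (-1, -8) → (7, -8); (-2, -4) → (2, -4)
T5 rotate counter-clockwise with cos θ = 5/13, sin θ = -12/13: (1, -2) → (-19/13, -22/13); (2, -2) → (-14/13, -34/13); (7, -8) → (-61/13, -124/13); (2, -4) → (-38/13, -44/13)
T6 rotate counter-clockwise with cos θ = -7/25, sin θ = -24/25: (-19/13, -22/13) → (-79/65, 122/65); (-14/13, -34/13) → (-718/325, 574/325); (-61/13, -124/13) → (-2549/325, 2332/325); (-38/13, -44/13) → (-158/65, 244/65)

image vertices: (-79/65, 122/65), (-718/325, 574/325), (-2549/325, 2332/325), (-158/65, 244/65)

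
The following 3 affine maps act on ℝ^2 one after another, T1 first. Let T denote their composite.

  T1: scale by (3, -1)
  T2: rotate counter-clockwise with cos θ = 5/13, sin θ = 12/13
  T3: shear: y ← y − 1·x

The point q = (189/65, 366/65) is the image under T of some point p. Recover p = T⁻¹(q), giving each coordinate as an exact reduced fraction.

p = (3, -3/5)

T1 = [3 0 0; 0 -1 0; 0 0 1]
T2·T1 = [15/13 12/13 0; 36/13 -5/13 0; 0 0 1]
T3·…·T1 = [15/13 12/13 0; 21/13 -17/13 0; 0 0 1]
det M = -3; M⁻¹ = [17/39 4/13 0; 7/13 -5/13 0; 0 0 1]
M⁻¹ · (189/65, 366/65)ᵀ = (3, -3/5)ᵀ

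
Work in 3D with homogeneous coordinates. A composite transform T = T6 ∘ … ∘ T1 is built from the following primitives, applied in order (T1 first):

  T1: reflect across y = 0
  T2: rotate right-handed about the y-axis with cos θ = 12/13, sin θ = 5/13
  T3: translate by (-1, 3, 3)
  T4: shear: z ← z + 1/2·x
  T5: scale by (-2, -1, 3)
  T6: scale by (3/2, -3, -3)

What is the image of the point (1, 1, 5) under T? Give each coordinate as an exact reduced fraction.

T1 reflect across y = 0: (1, 1, 5) → (1, -1, 5)
T2 rotate right-handed about the y-axis with cos θ = 12/13, sin θ = 5/13: (1, -1, 5) → (37/13, -1, 55/13)
T3 translate by (-1, 3, 3): (37/13, -1, 55/13) → (24/13, 2, 94/13)
T4 shear: z ← z + 1/2·x: (24/13, 2, 94/13) → (24/13, 2, 106/13)
T5 scale by (-2, -1, 3): (24/13, 2, 106/13) → (-48/13, -2, 318/13)
T6 scale by (3/2, -3, -3): (-48/13, -2, 318/13) → (-72/13, 6, -954/13)

T(p) = (-72/13, 6, -954/13)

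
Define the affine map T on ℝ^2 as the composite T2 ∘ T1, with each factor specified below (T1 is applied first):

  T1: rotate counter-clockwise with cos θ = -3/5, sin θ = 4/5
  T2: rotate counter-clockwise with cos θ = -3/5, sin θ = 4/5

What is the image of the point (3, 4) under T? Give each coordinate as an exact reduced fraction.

T1 rotate counter-clockwise with cos θ = -3/5, sin θ = 4/5: (3, 4) → (-5, 0)
T2 rotate counter-clockwise with cos θ = -3/5, sin θ = 4/5: (-5, 0) → (3, -4)

T(p) = (3, -4)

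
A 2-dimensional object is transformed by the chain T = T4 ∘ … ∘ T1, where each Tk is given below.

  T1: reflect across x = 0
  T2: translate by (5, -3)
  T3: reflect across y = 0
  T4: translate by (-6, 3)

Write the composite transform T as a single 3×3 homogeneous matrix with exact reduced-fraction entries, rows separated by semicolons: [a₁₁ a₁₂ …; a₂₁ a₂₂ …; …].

T1 = [-1 0 0; 0 1 0; 0 0 1]
T2·T1 = [-1 0 5; 0 1 -3; 0 0 1]
T3·…·T1 = [-1 0 5; 0 -1 3; 0 0 1]
T4·…·T1 = [-1 0 -1; 0 -1 6; 0 0 1]

T = [-1 0 -1; 0 -1 6; 0 0 1]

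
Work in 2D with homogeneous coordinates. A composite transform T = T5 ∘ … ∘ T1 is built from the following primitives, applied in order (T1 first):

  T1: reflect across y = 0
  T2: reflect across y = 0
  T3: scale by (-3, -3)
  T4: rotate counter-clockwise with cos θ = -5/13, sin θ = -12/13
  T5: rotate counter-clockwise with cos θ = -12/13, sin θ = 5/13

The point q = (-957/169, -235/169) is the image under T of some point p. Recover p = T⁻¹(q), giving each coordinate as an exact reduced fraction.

p = (5/3, -1)

T1 = [1 0 0; 0 -1 0; 0 0 1]
T2·T1 = [1 0 0; 0 1 0; 0 0 1]
T3·…·T1 = [-3 0 0; 0 -3 0; 0 0 1]
T4·…·T1 = [15/13 -36/13 0; 36/13 15/13 0; 0 0 1]
T5·…·T1 = [-360/169 357/169 0; -357/169 -360/169 0; 0 0 1]
det M = 9; M⁻¹ = [-40/169 -119/507 0; 119/507 -40/169 0; 0 0 1]
M⁻¹ · (-957/169, -235/169)ᵀ = (5/3, -1)ᵀ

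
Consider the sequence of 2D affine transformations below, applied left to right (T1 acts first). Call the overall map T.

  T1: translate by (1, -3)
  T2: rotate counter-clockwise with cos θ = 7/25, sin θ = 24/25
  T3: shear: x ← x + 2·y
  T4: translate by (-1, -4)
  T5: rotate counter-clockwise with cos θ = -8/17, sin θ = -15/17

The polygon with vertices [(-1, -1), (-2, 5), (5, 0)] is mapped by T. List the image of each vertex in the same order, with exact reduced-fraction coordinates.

image vertices: (-24/5, 47/25), (-2, 28/5), (-467/85, -5209/425)

T1 translate by (1, -3): (-1, -1) → (0, -4); (-2, 5) → (-1, 2); (5, 0) → (6, -3)
T2 rotate counter-clockwise with cos θ = 7/25, sin θ = 24/25: (0, -4) → (96/25, -28/25); (-1, 2) → (-11/5, -2/5); (6, -3) → (114/25, 123/25)
T3 shear: x ← x + 2·y: (96/25, -28/25) → (8/5, -28/25); (-11/5, -2/5) → (-3, -2/5); (114/25, 123/25) → (72/5, 123/25)
T4 translate by (-1, -4): (8/5, -28/25) → (3/5, -128/25); (-3, -2/5) → (-4, -22/5); (72/5, 123/25) → (67/5, 23/25)
T5 rotate counter-clockwise with cos θ = -8/17, sin θ = -15/17: (3/5, -128/25) → (-24/5, 47/25); (-4, -22/5) → (-2, 28/5); (67/5, 23/25) → (-467/85, -5209/425)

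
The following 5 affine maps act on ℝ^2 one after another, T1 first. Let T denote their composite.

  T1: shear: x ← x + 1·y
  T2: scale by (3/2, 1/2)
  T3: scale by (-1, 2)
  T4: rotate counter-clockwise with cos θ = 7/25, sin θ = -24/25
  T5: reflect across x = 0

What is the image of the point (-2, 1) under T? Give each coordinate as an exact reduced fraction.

T(p) = (-69/50, -29/25)

T1 shear: x ← x + 1·y: (-2, 1) → (-1, 1)
T2 scale by (3/2, 1/2): (-1, 1) → (-3/2, 1/2)
T3 scale by (-1, 2): (-3/2, 1/2) → (3/2, 1)
T4 rotate counter-clockwise with cos θ = 7/25, sin θ = -24/25: (3/2, 1) → (69/50, -29/25)
T5 reflect across x = 0: (69/50, -29/25) → (-69/50, -29/25)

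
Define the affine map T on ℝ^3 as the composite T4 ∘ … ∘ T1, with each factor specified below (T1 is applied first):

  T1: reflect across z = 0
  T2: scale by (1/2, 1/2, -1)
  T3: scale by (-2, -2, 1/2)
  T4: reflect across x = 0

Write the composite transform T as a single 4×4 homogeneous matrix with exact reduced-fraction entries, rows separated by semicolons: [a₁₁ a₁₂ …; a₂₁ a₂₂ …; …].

T = [1 0 0 0; 0 -1 0 0; 0 0 1/2 0; 0 0 0 1]

T1 = [1 0 0 0; 0 1 0 0; 0 0 -1 0; 0 0 0 1]
T2·T1 = [1/2 0 0 0; 0 1/2 0 0; 0 0 1 0; 0 0 0 1]
T3·…·T1 = [-1 0 0 0; 0 -1 0 0; 0 0 1/2 0; 0 0 0 1]
T4·…·T1 = [1 0 0 0; 0 -1 0 0; 0 0 1/2 0; 0 0 0 1]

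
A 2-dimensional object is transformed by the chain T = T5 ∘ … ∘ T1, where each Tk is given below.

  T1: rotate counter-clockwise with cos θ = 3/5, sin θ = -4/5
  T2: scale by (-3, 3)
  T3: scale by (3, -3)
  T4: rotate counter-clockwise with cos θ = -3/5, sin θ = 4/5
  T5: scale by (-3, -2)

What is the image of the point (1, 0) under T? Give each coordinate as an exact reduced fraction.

T1 rotate counter-clockwise with cos θ = 3/5, sin θ = -4/5: (1, 0) → (3/5, -4/5)
T2 scale by (-3, 3): (3/5, -4/5) → (-9/5, -12/5)
T3 scale by (3, -3): (-9/5, -12/5) → (-27/5, 36/5)
T4 rotate counter-clockwise with cos θ = -3/5, sin θ = 4/5: (-27/5, 36/5) → (-63/25, -216/25)
T5 scale by (-3, -2): (-63/25, -216/25) → (189/25, 432/25)

T(p) = (189/25, 432/25)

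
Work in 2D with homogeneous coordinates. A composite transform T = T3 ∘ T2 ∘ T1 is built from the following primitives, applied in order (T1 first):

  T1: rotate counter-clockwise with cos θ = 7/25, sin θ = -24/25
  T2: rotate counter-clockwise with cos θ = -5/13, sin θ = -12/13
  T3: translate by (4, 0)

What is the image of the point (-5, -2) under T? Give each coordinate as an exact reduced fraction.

T(p) = (2987/325, 466/325)

T1 rotate counter-clockwise with cos θ = 7/25, sin θ = -24/25: (-5, -2) → (-83/25, 106/25)
T2 rotate counter-clockwise with cos θ = -5/13, sin θ = -12/13: (-83/25, 106/25) → (1687/325, 466/325)
T3 translate by (4, 0): (1687/325, 466/325) → (2987/325, 466/325)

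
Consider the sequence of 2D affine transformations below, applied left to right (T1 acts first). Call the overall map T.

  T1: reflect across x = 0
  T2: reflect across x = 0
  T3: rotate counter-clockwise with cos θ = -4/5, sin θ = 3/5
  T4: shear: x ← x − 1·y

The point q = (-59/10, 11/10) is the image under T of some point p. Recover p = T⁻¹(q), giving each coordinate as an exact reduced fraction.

T1 = [-1 0 0; 0 1 0; 0 0 1]
T2·T1 = [1 0 0; 0 1 0; 0 0 1]
T3·…·T1 = [-4/5 -3/5 0; 3/5 -4/5 0; 0 0 1]
T4·…·T1 = [-7/5 1/5 0; 3/5 -4/5 0; 0 0 1]
det M = 1; M⁻¹ = [-4/5 -1/5 0; -3/5 -7/5 0; 0 0 1]
M⁻¹ · (-59/10, 11/10)ᵀ = (9/2, 2)ᵀ

p = (9/2, 2)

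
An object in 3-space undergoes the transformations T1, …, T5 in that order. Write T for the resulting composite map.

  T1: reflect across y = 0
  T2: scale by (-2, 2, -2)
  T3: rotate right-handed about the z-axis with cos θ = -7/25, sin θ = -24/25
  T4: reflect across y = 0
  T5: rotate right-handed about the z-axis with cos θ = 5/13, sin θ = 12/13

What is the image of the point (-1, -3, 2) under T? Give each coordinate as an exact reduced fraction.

T(p) = (-86/65, 402/65, -4)

T1 reflect across y = 0: (-1, -3, 2) → (-1, 3, 2)
T2 scale by (-2, 2, -2): (-1, 3, 2) → (2, 6, -4)
T3 rotate right-handed about the z-axis with cos θ = -7/25, sin θ = -24/25: (2, 6, -4) → (26/5, -18/5, -4)
T4 reflect across y = 0: (26/5, -18/5, -4) → (26/5, 18/5, -4)
T5 rotate right-handed about the z-axis with cos θ = 5/13, sin θ = 12/13: (26/5, 18/5, -4) → (-86/65, 402/65, -4)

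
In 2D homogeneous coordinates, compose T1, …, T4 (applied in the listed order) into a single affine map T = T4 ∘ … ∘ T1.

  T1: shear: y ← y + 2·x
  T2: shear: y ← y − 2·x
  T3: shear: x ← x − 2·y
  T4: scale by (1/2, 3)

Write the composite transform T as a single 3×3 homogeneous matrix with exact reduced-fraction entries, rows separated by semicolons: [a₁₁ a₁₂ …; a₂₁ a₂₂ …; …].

T1 = [1 0 0; 2 1 0; 0 0 1]
T2·T1 = [1 0 0; 0 1 0; 0 0 1]
T3·…·T1 = [1 -2 0; 0 1 0; 0 0 1]
T4·…·T1 = [1/2 -1 0; 0 3 0; 0 0 1]

T = [1/2 -1 0; 0 3 0; 0 0 1]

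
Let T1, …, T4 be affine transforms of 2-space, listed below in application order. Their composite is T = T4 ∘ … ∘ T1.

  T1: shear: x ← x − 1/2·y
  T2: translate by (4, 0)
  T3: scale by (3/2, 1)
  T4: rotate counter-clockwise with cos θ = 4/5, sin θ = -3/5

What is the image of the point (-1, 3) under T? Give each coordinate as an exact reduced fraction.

T1 shear: x ← x − 1/2·y: (-1, 3) → (-5/2, 3)
T2 translate by (4, 0): (-5/2, 3) → (3/2, 3)
T3 scale by (3/2, 1): (3/2, 3) → (9/4, 3)
T4 rotate counter-clockwise with cos θ = 4/5, sin θ = -3/5: (9/4, 3) → (18/5, 21/20)

T(p) = (18/5, 21/20)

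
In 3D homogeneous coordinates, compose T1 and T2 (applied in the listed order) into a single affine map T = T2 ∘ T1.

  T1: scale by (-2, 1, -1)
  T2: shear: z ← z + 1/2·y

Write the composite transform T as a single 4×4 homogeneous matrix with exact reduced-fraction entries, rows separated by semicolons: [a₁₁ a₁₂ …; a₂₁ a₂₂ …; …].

T1 = [-2 0 0 0; 0 1 0 0; 0 0 -1 0; 0 0 0 1]
T2·T1 = [-2 0 0 0; 0 1 0 0; 0 1/2 -1 0; 0 0 0 1]

T = [-2 0 0 0; 0 1 0 0; 0 1/2 -1 0; 0 0 0 1]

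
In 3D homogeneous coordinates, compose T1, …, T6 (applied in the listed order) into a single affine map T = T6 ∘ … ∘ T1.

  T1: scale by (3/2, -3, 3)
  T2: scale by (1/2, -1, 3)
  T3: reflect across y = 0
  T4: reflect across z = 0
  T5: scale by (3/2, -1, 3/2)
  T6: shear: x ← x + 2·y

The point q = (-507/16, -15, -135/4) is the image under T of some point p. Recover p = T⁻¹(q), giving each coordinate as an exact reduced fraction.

p = (-3/2, -5, 5/2)

T1 = [3/2 0 0 0; 0 -3 0 0; 0 0 3 0; 0 0 0 1]
T2·T1 = [3/4 0 0 0; 0 3 0 0; 0 0 9 0; 0 0 0 1]
T3·…·T1 = [3/4 0 0 0; 0 -3 0 0; 0 0 9 0; 0 0 0 1]
T4·…·T1 = [3/4 0 0 0; 0 -3 0 0; 0 0 -9 0; 0 0 0 1]
T5·…·T1 = [9/8 0 0 0; 0 3 0 0; 0 0 -27/2 0; 0 0 0 1]
T6·…·T1 = [9/8 6 0 0; 0 3 0 0; 0 0 -27/2 0; 0 0 0 1]
det M = -729/16; M⁻¹ = [8/9 -16/9 0 0; 0 1/3 0 0; 0 0 -2/27 0; 0 0 0 1]
M⁻¹ · (-507/16, -15, -135/4)ᵀ = (-3/2, -5, 5/2)ᵀ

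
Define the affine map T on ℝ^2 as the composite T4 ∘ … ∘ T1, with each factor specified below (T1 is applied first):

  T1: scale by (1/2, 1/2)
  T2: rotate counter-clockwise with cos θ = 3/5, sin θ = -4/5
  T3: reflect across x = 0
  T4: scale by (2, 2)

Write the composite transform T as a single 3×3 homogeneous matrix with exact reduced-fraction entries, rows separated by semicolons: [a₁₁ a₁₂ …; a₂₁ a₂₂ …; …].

T = [-3/5 -4/5 0; -4/5 3/5 0; 0 0 1]

T1 = [1/2 0 0; 0 1/2 0; 0 0 1]
T2·T1 = [3/10 2/5 0; -2/5 3/10 0; 0 0 1]
T3·…·T1 = [-3/10 -2/5 0; -2/5 3/10 0; 0 0 1]
T4·…·T1 = [-3/5 -4/5 0; -4/5 3/5 0; 0 0 1]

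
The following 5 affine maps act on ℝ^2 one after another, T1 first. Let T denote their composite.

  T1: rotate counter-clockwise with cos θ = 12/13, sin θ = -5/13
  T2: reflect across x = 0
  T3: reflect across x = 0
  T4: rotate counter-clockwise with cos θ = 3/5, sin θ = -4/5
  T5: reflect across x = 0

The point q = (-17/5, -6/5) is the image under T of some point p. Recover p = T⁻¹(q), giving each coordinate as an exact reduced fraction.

p = (2, 3)

T1 = [12/13 5/13 0; -5/13 12/13 0; 0 0 1]
T2·T1 = [-12/13 -5/13 0; -5/13 12/13 0; 0 0 1]
T3·…·T1 = [12/13 5/13 0; -5/13 12/13 0; 0 0 1]
T4·…·T1 = [16/65 63/65 0; -63/65 16/65 0; 0 0 1]
T5·…·T1 = [-16/65 -63/65 0; -63/65 16/65 0; 0 0 1]
det M = -1; M⁻¹ = [-16/65 -63/65 0; -63/65 16/65 0; 0 0 1]
M⁻¹ · (-17/5, -6/5)ᵀ = (2, 3)ᵀ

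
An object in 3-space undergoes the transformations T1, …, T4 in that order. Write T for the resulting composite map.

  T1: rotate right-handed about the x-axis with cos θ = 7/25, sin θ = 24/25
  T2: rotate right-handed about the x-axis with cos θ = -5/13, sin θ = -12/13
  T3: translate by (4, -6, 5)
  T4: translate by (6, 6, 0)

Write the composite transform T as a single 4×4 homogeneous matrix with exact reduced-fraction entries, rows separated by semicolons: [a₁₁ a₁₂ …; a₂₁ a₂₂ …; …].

T = [1 0 0 10; 0 253/325 204/325 0; 0 -204/325 253/325 5; 0 0 0 1]

T1 = [1 0 0 0; 0 7/25 -24/25 0; 0 24/25 7/25 0; 0 0 0 1]
T2·T1 = [1 0 0 0; 0 253/325 204/325 0; 0 -204/325 253/325 0; 0 0 0 1]
T3·…·T1 = [1 0 0 4; 0 253/325 204/325 -6; 0 -204/325 253/325 5; 0 0 0 1]
T4·…·T1 = [1 0 0 10; 0 253/325 204/325 0; 0 -204/325 253/325 5; 0 0 0 1]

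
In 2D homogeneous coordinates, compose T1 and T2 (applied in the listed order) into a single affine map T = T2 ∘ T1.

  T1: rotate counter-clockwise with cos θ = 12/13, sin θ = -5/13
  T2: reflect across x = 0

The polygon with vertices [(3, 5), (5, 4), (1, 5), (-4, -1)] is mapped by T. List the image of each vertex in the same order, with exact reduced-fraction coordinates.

image vertices: (-61/13, 45/13), (-80/13, 23/13), (-37/13, 55/13), (53/13, 8/13)

T1 rotate counter-clockwise with cos θ = 12/13, sin θ = -5/13: (3, 5) → (61/13, 45/13); (5, 4) → (80/13, 23/13); (1, 5) → (37/13, 55/13); (-4, -1) → (-53/13, 8/13)
T2 reflect across x = 0: (61/13, 45/13) → (-61/13, 45/13); (80/13, 23/13) → (-80/13, 23/13); (37/13, 55/13) → (-37/13, 55/13); (-53/13, 8/13) → (53/13, 8/13)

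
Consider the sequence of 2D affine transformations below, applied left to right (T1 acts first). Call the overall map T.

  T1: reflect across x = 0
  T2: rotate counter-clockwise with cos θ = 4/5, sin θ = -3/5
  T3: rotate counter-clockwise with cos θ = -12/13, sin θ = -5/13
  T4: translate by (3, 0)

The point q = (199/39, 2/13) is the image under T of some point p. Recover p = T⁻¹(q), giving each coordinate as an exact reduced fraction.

T1 = [-1 0 0; 0 1 0; 0 0 1]
T2·T1 = [-4/5 3/5 0; 3/5 4/5 0; 0 0 1]
T3·…·T1 = [63/65 -16/65 0; -16/65 -63/65 0; 0 0 1]
T4·…·T1 = [63/65 -16/65 3; -16/65 -63/65 0; 0 0 1]
det M = -1; M⁻¹ = [63/65 -16/65 -189/65; -16/65 -63/65 48/65; 0 0 1]
M⁻¹ · (199/39, 2/13)ᵀ = (2, -2/3)ᵀ

p = (2, -2/3)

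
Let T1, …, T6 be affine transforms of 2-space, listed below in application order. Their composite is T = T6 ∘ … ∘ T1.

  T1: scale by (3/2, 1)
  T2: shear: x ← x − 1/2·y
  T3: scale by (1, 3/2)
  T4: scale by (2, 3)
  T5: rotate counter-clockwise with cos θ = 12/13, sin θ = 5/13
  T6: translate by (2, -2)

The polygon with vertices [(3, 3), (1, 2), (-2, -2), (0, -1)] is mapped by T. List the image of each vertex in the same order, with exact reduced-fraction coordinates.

T1 scale by (3/2, 1): (3, 3) → (9/2, 3); (1, 2) → (3/2, 2); (-2, -2) → (-3, -2); (0, -1) → (0, -1)
T2 shear: x ← x − 1/2·y: (9/2, 3) → (3, 3); (3/2, 2) → (1/2, 2); (-3, -2) → (-2, -2); (0, -1) → (1/2, -1)
T3 scale by (1, 3/2): (3, 3) → (3, 9/2); (1/2, 2) → (1/2, 3); (-2, -2) → (-2, -3); (1/2, -1) → (1/2, -3/2)
T4 scale by (2, 3): (3, 9/2) → (6, 27/2); (1/2, 3) → (1, 9); (-2, -3) → (-4, -9); (1/2, -3/2) → (1, -9/2)
T5 rotate counter-clockwise with cos θ = 12/13, sin θ = 5/13: (6, 27/2) → (9/26, 192/13); (1, 9) → (-33/13, 113/13); (-4, -9) → (-3/13, -128/13); (1, -9/2) → (69/26, -49/13)
T6 translate by (2, -2): (9/26, 192/13) → (61/26, 166/13); (-33/13, 113/13) → (-7/13, 87/13); (-3/13, -128/13) → (23/13, -154/13); (69/26, -49/13) → (121/26, -75/13)

image vertices: (61/26, 166/13), (-7/13, 87/13), (23/13, -154/13), (121/26, -75/13)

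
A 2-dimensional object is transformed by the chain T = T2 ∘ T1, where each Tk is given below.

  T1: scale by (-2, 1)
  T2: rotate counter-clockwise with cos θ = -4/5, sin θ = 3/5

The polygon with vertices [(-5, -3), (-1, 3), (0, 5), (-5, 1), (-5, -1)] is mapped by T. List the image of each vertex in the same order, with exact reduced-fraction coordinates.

image vertices: (-31/5, 42/5), (-17/5, -6/5), (-3, -4), (-43/5, 26/5), (-37/5, 34/5)

T1 scale by (-2, 1): (-5, -3) → (10, -3); (-1, 3) → (2, 3); (0, 5) → (0, 5); (-5, 1) → (10, 1); (-5, -1) → (10, -1)
T2 rotate counter-clockwise with cos θ = -4/5, sin θ = 3/5: (10, -3) → (-31/5, 42/5); (2, 3) → (-17/5, -6/5); (0, 5) → (-3, -4); (10, 1) → (-43/5, 26/5); (10, -1) → (-37/5, 34/5)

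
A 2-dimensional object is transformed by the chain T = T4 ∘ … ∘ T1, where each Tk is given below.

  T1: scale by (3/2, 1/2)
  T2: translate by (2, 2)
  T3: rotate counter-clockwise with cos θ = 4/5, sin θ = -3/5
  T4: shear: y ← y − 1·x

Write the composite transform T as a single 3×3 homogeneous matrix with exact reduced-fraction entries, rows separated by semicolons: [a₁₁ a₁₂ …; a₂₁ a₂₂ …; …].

T = [6/5 3/10 14/5; -21/10 1/10 -12/5; 0 0 1]

T1 = [3/2 0 0; 0 1/2 0; 0 0 1]
T2·T1 = [3/2 0 2; 0 1/2 2; 0 0 1]
T3·…·T1 = [6/5 3/10 14/5; -9/10 2/5 2/5; 0 0 1]
T4·…·T1 = [6/5 3/10 14/5; -21/10 1/10 -12/5; 0 0 1]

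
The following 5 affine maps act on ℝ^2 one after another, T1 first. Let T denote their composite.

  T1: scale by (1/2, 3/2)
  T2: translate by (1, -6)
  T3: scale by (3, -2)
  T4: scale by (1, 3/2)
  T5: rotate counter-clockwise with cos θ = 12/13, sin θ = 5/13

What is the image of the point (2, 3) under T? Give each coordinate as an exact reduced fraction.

T(p) = (99/26, 84/13)

T1 scale by (1/2, 3/2): (2, 3) → (1, 9/2)
T2 translate by (1, -6): (1, 9/2) → (2, -3/2)
T3 scale by (3, -2): (2, -3/2) → (6, 3)
T4 scale by (1, 3/2): (6, 3) → (6, 9/2)
T5 rotate counter-clockwise with cos θ = 12/13, sin θ = 5/13: (6, 9/2) → (99/26, 84/13)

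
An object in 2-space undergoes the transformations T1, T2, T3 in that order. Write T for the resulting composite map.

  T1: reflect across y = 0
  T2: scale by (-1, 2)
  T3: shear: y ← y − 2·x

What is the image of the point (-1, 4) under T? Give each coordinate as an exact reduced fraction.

T1 reflect across y = 0: (-1, 4) → (-1, -4)
T2 scale by (-1, 2): (-1, -4) → (1, -8)
T3 shear: y ← y − 2·x: (1, -8) → (1, -10)

T(p) = (1, -10)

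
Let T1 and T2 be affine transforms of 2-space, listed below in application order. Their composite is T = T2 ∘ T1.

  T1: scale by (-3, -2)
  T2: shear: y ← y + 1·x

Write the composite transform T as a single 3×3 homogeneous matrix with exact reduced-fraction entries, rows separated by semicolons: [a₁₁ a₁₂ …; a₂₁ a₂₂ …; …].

T1 = [-3 0 0; 0 -2 0; 0 0 1]
T2·T1 = [-3 0 0; -3 -2 0; 0 0 1]

T = [-3 0 0; -3 -2 0; 0 0 1]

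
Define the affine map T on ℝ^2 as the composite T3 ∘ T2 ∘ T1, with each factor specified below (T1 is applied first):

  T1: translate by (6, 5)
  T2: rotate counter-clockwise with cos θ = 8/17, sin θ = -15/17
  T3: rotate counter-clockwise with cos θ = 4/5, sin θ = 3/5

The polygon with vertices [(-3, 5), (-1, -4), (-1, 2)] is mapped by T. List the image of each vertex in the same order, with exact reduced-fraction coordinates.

T1 translate by (6, 5): (-3, 5) → (3, 10); (-1, -4) → (5, 1); (-1, 2) → (5, 7)
T2 rotate counter-clockwise with cos θ = 8/17, sin θ = -15/17: (3, 10) → (174/17, 35/17); (5, 1) → (55/17, -67/17); (5, 7) → (145/17, -19/17)
T3 rotate counter-clockwise with cos θ = 4/5, sin θ = 3/5: (174/17, 35/17) → (591/85, 662/85); (55/17, -67/17) → (421/85, -103/85); (145/17, -19/17) → (637/85, 359/85)

image vertices: (591/85, 662/85), (421/85, -103/85), (637/85, 359/85)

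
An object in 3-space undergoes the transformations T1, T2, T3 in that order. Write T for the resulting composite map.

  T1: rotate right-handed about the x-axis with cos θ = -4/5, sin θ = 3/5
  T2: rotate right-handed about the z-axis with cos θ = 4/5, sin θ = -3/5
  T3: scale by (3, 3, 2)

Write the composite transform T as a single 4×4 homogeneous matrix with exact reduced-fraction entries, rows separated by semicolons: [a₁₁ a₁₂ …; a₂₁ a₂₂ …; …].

T = [12/5 -36/25 -27/25 0; -9/5 -48/25 -36/25 0; 0 6/5 -8/5 0; 0 0 0 1]

T1 = [1 0 0 0; 0 -4/5 -3/5 0; 0 3/5 -4/5 0; 0 0 0 1]
T2·T1 = [4/5 -12/25 -9/25 0; -3/5 -16/25 -12/25 0; 0 3/5 -4/5 0; 0 0 0 1]
T3·…·T1 = [12/5 -36/25 -27/25 0; -9/5 -48/25 -36/25 0; 0 6/5 -8/5 0; 0 0 0 1]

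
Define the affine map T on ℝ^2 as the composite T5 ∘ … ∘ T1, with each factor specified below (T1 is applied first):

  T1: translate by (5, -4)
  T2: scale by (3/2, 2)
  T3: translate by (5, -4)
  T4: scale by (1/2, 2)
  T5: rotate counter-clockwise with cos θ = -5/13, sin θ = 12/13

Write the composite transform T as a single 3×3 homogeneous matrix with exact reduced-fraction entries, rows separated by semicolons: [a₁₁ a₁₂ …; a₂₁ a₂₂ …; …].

T = [-15/52 -48/13 79/4; 9/13 -20/13 15; 0 0 1]

T1 = [1 0 5; 0 1 -4; 0 0 1]
T2·T1 = [3/2 0 15/2; 0 2 -8; 0 0 1]
T3·…·T1 = [3/2 0 25/2; 0 2 -12; 0 0 1]
T4·…·T1 = [3/4 0 25/4; 0 4 -24; 0 0 1]
T5·…·T1 = [-15/52 -48/13 79/4; 9/13 -20/13 15; 0 0 1]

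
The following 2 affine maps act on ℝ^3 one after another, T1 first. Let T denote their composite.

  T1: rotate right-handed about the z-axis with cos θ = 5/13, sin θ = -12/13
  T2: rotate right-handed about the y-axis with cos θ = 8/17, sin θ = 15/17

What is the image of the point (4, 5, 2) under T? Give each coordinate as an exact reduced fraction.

T(p) = (1030/221, -23/13, -992/221)

T1 rotate right-handed about the z-axis with cos θ = 5/13, sin θ = -12/13: (4, 5, 2) → (80/13, -23/13, 2)
T2 rotate right-handed about the y-axis with cos θ = 8/17, sin θ = 15/17: (80/13, -23/13, 2) → (1030/221, -23/13, -992/221)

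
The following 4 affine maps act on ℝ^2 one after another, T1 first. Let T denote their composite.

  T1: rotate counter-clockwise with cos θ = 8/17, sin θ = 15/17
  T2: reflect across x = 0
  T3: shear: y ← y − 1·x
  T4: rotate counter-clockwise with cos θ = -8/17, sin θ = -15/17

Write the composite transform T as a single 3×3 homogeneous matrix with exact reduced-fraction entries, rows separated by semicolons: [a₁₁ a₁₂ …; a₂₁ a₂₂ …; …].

T = [409/289 -225/289 0; -64/289 -169/289 0; 0 0 1]

T1 = [8/17 -15/17 0; 15/17 8/17 0; 0 0 1]
T2·T1 = [-8/17 15/17 0; 15/17 8/17 0; 0 0 1]
T3·…·T1 = [-8/17 15/17 0; 23/17 -7/17 0; 0 0 1]
T4·…·T1 = [409/289 -225/289 0; -64/289 -169/289 0; 0 0 1]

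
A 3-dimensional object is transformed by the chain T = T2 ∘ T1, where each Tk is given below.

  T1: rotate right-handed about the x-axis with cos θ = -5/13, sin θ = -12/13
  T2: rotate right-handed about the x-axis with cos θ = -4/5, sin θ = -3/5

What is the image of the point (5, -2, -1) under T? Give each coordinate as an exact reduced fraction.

T1 rotate right-handed about the x-axis with cos θ = -5/13, sin θ = -12/13: (5, -2, -1) → (5, -2/13, 29/13)
T2 rotate right-handed about the x-axis with cos θ = -4/5, sin θ = -3/5: (5, -2/13, 29/13) → (5, 19/13, -22/13)

T(p) = (5, 19/13, -22/13)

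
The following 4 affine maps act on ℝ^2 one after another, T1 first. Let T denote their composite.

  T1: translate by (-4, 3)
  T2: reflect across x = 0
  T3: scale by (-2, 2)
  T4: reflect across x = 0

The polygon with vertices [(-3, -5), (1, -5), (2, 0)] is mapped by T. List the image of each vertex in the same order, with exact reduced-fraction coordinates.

image vertices: (14, -4), (6, -4), (4, 6)

T1 translate by (-4, 3): (-3, -5) → (-7, -2); (1, -5) → (-3, -2); (2, 0) → (-2, 3)
T2 reflect across x = 0: (-7, -2) → (7, -2); (-3, -2) → (3, -2); (-2, 3) → (2, 3)
T3 scale by (-2, 2): (7, -2) → (-14, -4); (3, -2) → (-6, -4); (2, 3) → (-4, 6)
T4 reflect across x = 0: (-14, -4) → (14, -4); (-6, -4) → (6, -4); (-4, 6) → (4, 6)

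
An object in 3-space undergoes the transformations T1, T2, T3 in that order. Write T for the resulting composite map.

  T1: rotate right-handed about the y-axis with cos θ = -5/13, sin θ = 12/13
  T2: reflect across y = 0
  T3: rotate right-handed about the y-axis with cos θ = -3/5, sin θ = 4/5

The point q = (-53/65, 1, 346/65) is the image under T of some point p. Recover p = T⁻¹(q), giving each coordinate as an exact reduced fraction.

p = (5, -1, -2)

T1 = [-5/13 0 12/13 0; 0 1 0 0; -12/13 0 -5/13 0; 0 0 0 1]
T2·T1 = [-5/13 0 12/13 0; 0 -1 0 0; -12/13 0 -5/13 0; 0 0 0 1]
T3·…·T1 = [-33/65 0 -56/65 0; 0 -1 0 0; 56/65 0 -33/65 0; 0 0 0 1]
det M = -1; M⁻¹ = [-33/65 0 56/65 0; 0 -1 0 0; -56/65 0 -33/65 0; 0 0 0 1]
M⁻¹ · (-53/65, 1, 346/65)ᵀ = (5, -1, -2)ᵀ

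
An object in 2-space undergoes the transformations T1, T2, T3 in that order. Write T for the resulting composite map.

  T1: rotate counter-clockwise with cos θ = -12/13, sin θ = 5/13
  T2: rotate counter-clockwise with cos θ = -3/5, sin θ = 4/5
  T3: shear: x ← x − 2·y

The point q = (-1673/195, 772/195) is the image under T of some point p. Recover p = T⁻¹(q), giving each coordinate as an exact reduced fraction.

T1 = [-12/13 -5/13 0; 5/13 -12/13 0; 0 0 1]
T2·T1 = [16/65 63/65 0; -63/65 16/65 0; 0 0 1]
T3·…·T1 = [142/65 31/65 0; -63/65 16/65 0; 0 0 1]
det M = 1; M⁻¹ = [16/65 -31/65 0; 63/65 142/65 0; 0 0 1]
M⁻¹ · (-1673/195, 772/195)ᵀ = (-4, 1/3)ᵀ

p = (-4, 1/3)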